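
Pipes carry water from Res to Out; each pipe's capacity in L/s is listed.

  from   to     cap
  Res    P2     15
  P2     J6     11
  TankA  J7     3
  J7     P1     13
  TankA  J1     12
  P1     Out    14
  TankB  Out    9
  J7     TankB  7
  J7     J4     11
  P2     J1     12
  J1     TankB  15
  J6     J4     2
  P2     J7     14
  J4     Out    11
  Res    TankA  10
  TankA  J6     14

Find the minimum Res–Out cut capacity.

25

Augment Res→P2→J6→J4→Out: bottleneck 2, flow now 2.
Augment Res→P2→J1→TankB→Out: bottleneck 9, flow now 11.
Augment Res→P2→J7→J4→Out: bottleneck 4, flow now 15.
Augment Res→TankA→J7→J4→Out: bottleneck 3, flow now 18.
Augment Res→TankA→J6→P2→J7→J4→Out: bottleneck 2, flow now 20. (uses reverse residual edge)
Augment Res→TankA→J1→P2→J7→P1→Out: bottleneck 5, flow now 25. (uses reverse residual edge)
No augmenting path remains; maximum flow = 25.
By max-flow min-cut, the minimum cut capacity equals the max flow.
In the residual graph, reachable from Res: {Res}.
Min-cut edges: Res→P2 (15), Res→TankA (10); capacity 15 + 10 = 25.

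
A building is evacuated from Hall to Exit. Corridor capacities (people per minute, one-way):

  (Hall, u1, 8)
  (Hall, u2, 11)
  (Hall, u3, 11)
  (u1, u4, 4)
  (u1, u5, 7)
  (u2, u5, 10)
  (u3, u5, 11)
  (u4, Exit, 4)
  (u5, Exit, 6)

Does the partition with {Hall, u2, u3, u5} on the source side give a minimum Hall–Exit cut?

No — its capacity is 14, but the minimum cut has capacity 10.

Given cut capacity: 8 + 6 = 14.
Augment Hall→u1→u4→Exit: bottleneck 4, flow now 4.
Augment Hall→u1→u5→Exit: bottleneck 4, flow now 8.
Augment Hall→u2→u5→Exit: bottleneck 2, flow now 10.
No augmenting path remains; maximum flow = 10.
In the residual graph, reachable from Hall: {Hall, u1, u2, u3, u5}.
Min-cut edges: u1→u4 (4), u5→Exit (6); capacity 4 + 6 = 10.
Cut capacity 14 exceeds the max flow 10, so it is not minimum.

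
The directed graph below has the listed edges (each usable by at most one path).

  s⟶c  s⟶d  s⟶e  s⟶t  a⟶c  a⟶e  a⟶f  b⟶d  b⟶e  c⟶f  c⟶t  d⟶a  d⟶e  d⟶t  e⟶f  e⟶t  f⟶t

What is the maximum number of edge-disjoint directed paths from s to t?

Assign every edge capacity 1; by Menger, the answer equals the max flow.
Path s→t (+1); total 1.
Path s→c→t (+1); total 2.
Path s→d→t (+1); total 3.
Path s→e→t (+1); total 4.
No residual s→t path; max flow = 4.
Certifying cut of size 4: {s→c, s→d, s→e, s→t}.

4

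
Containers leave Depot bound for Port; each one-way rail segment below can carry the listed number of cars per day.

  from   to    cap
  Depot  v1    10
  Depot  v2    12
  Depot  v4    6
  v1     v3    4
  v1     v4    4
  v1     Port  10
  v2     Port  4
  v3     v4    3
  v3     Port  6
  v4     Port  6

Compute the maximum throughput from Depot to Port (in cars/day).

20

Augment Depot→v1→Port: bottleneck 10, flow now 10.
Augment Depot→v2→Port: bottleneck 4, flow now 14.
Augment Depot→v4→Port: bottleneck 6, flow now 20.
No augmenting path remains; maximum flow = 20.
In the residual graph, reachable from Depot: {Depot, v2}.
Min-cut edges: Depot→v1 (10), Depot→v4 (6), v2→Port (4); capacity 10 + 6 + 4 = 20.
This cut is saturated, so no flow can exceed 20.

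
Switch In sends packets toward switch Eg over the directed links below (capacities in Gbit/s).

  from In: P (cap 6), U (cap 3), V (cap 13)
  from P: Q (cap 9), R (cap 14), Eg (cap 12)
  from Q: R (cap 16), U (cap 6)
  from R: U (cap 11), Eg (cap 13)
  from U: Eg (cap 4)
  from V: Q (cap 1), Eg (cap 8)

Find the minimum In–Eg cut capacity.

18

Augment In→P→Eg: bottleneck 6, flow now 6.
Augment In→U→Eg: bottleneck 3, flow now 9.
Augment In→V→Eg: bottleneck 8, flow now 17.
Augment In→V→Q→R→Eg: bottleneck 1, flow now 18.
No augmenting path remains; maximum flow = 18.
By max-flow min-cut, the minimum cut capacity equals the max flow.
In the residual graph, reachable from In: {In, V}.
Min-cut edges: In→P (6), In→U (3), V→Q (1), V→Eg (8); capacity 6 + 3 + 1 + 8 = 18.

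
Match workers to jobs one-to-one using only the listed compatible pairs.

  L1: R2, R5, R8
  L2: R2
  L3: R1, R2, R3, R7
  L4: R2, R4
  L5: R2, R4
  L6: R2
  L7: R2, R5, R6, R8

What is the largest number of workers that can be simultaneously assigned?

Unit-capacity flow: source→left, listed edges, right→sink; max matching = max flow.
Augmenting path L1→R2 (+1); matched 1.
Augmenting path L3→R1 (+1); matched 2.
Augmenting path L4→R4 (+1); matched 3.
Augmenting path L7→R5 (+1); matched 4.
Augmenting path L2→R2→L1→R8 (+1); matched 5.
No augmenting path remains; maximum matching = 5.
König certificate: {L1, L3, L7, R2, R4} is a vertex cover of size 5 (every listed pair touches it), so no matching can be larger.

5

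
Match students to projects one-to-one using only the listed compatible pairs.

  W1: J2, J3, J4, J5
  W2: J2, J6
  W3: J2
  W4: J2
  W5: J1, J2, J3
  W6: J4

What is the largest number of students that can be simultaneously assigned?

5

Unit-capacity flow: source→left, listed edges, right→sink; max matching = max flow.
Augmenting path W1→J2 (+1); matched 1.
Augmenting path W2→J6 (+1); matched 2.
Augmenting path W5→J1 (+1); matched 3.
Augmenting path W6→J4 (+1); matched 4.
Augmenting path W3→J2→W1→J3 (+1); matched 5.
No augmenting path remains; maximum matching = 5.
König certificate: {W1, W2, W5, W6, J2} is a vertex cover of size 5 (every listed pair touches it), so no matching can be larger.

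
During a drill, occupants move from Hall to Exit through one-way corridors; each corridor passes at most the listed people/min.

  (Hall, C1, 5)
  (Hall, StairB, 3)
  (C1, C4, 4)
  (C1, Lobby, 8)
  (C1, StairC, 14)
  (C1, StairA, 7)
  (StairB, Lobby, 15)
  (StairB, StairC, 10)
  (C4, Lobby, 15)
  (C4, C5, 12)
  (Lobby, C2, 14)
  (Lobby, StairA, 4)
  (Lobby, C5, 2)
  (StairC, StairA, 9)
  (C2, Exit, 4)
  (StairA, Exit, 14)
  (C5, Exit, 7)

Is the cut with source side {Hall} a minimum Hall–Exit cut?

Yes — it is a minimum cut (capacity 8).

Given cut capacity: 5 + 3 = 8.
Augment Hall→C1→StairA→Exit: bottleneck 5, flow now 5.
Augment Hall→StairB→Lobby→C2→Exit: bottleneck 3, flow now 8.
No augmenting path remains; maximum flow = 8.
Cut capacity 8 equals the max flow, so it is a minimum cut.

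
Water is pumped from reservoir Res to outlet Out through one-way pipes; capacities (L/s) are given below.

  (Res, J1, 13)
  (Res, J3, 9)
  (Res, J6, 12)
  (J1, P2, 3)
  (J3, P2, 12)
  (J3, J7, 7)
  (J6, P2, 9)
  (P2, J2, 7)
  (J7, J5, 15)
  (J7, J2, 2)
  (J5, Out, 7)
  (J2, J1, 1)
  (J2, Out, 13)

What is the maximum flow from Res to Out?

14

Augment Res→J1→P2→J2→Out: bottleneck 3, flow now 3.
Augment Res→J3→P2→J2→Out: bottleneck 4, flow now 7.
Augment Res→J3→J7→J5→Out: bottleneck 5, flow now 12.
Augment Res→J6→P2→J3→J7→J5→Out: bottleneck 2, flow now 14. (uses reverse residual edge)
No augmenting path remains; maximum flow = 14.
In the residual graph, reachable from Res: {Res, J1, J3, J6, P2}.
Min-cut edges: J3→J7 (7), P2→J2 (7); capacity 7 + 7 = 14.
This cut is saturated, so no flow can exceed 14.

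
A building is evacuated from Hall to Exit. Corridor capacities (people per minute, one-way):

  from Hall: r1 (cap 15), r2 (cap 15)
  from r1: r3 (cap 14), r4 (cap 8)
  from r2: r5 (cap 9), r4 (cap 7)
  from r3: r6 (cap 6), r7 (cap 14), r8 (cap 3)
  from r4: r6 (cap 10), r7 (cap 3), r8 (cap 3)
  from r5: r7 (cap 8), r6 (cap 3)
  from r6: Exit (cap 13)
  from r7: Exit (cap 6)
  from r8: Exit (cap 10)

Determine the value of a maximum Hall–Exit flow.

25

Augment Hall→r1→r3→r6→Exit: bottleneck 6, flow now 6.
Augment Hall→r1→r3→r7→Exit: bottleneck 6, flow now 12.
Augment Hall→r1→r3→r8→Exit: bottleneck 2, flow now 14.
Augment Hall→r1→r4→r6→Exit: bottleneck 1, flow now 15.
Augment Hall→r2→r4→r6→Exit: bottleneck 6, flow now 21.
Augment Hall→r2→r4→r8→Exit: bottleneck 1, flow now 22.
Augment Hall→r2→r5→r6→r3→r8→Exit: bottleneck 1, flow now 23. (uses reverse residual edge)
Augment Hall→r2→r5→r6→r4→r8→Exit: bottleneck 2, flow now 25. (uses reverse residual edge)
No augmenting path remains; maximum flow = 25.
In the residual graph, reachable from Hall: {Hall, r1, r2, r3, r4, r5, r6, r7}.
Min-cut edges: r3→r8 (3), r4→r8 (3), r6→Exit (13), r7→Exit (6); capacity 3 + 3 + 13 + 6 = 25.
This cut is saturated, so no flow can exceed 25.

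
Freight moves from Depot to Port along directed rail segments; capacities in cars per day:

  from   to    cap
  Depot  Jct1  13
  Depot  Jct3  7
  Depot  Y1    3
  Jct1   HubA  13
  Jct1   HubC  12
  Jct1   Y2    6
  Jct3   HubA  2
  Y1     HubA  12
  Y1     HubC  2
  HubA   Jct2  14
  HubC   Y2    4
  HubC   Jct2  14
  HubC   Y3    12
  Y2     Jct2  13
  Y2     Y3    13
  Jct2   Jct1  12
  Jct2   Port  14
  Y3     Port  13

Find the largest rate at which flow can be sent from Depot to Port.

18

Augment Depot→Jct1→HubA→Jct2→Port: bottleneck 13, flow now 13.
Augment Depot→Jct3→HubA→Jct2→Port: bottleneck 1, flow now 14.
Augment Depot→Y1→HubC→Y3→Port: bottleneck 2, flow now 16.
Augment Depot→Jct3→HubA→Jct1→HubC→Y3→Port: bottleneck 1, flow now 17. (uses reverse residual edge)
Augment Depot→Y1→HubA→Jct1→HubC→Y3→Port: bottleneck 1, flow now 18. (uses reverse residual edge)
No augmenting path remains; maximum flow = 18.
In the residual graph, reachable from Depot: {Depot, Jct3}.
Min-cut edges: Depot→Jct1 (13), Depot→Y1 (3), Jct3→HubA (2); capacity 13 + 3 + 2 = 18.
This cut is saturated, so no flow can exceed 18.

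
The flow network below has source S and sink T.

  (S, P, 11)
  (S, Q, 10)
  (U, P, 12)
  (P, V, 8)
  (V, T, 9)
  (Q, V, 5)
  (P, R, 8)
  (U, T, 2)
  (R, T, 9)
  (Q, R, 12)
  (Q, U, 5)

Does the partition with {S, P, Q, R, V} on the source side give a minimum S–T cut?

No — its capacity is 23, but the minimum cut has capacity 20.

Given cut capacity: 5 + 9 + 9 = 23.
Augment S→P→R→T: bottleneck 8, flow now 8.
Augment S→P→V→T: bottleneck 3, flow now 11.
Augment S→Q→R→T: bottleneck 1, flow now 12.
Augment S→Q→U→T: bottleneck 2, flow now 14.
Augment S→Q→V→T: bottleneck 5, flow now 19.
Augment S→Q→R→P→V→T: bottleneck 1, flow now 20. (uses reverse residual edge)
No augmenting path remains; maximum flow = 20.
In the residual graph, reachable from S: {S, P, Q, R, U, V}.
Min-cut edges: R→T (9), U→T (2), V→T (9); capacity 9 + 2 + 9 = 20.
Cut capacity 23 exceeds the max flow 20, so it is not minimum.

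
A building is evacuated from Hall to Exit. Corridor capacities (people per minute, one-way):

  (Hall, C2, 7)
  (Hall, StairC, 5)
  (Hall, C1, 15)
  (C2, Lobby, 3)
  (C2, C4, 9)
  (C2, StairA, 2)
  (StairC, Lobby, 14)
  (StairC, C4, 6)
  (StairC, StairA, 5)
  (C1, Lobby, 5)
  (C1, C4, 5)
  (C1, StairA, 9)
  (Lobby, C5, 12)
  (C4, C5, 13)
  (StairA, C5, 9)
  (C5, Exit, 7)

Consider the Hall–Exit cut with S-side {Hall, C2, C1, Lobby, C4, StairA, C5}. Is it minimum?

No — its capacity is 12, but the minimum cut has capacity 7.

Given cut capacity: 5 + 7 = 12.
Augment Hall→C2→Lobby→C5→Exit: bottleneck 3, flow now 3.
Augment Hall→C2→C4→C5→Exit: bottleneck 4, flow now 7.
No augmenting path remains; maximum flow = 7.
In the residual graph, reachable from Hall: {Hall, C2, StairC, C1, Lobby, C4, StairA, C5}.
Min-cut edges: C5→Exit (7); capacity 7 = 7.
Cut capacity 12 exceeds the max flow 7, so it is not minimum.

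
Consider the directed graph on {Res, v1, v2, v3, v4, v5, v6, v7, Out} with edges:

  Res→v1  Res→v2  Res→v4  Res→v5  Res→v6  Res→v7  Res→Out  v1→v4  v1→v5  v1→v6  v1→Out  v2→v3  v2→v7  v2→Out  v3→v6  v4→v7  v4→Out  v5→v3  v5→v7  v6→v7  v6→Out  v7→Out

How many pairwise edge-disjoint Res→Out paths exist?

Assign every edge capacity 1; by Menger, the answer equals the max flow.
Path Res→Out (+1); total 1.
Path Res→v1→Out (+1); total 2.
Path Res→v2→Out (+1); total 3.
Path Res→v4→Out (+1); total 4.
Path Res→v6→Out (+1); total 5.
Path Res→v7→Out (+1); total 6.
No residual Res→Out path; max flow = 6.
Certifying cut of size 6: {Res→Out, Res→v1, Res→v2, Res→v4, v6→Out, v7→Out}.

6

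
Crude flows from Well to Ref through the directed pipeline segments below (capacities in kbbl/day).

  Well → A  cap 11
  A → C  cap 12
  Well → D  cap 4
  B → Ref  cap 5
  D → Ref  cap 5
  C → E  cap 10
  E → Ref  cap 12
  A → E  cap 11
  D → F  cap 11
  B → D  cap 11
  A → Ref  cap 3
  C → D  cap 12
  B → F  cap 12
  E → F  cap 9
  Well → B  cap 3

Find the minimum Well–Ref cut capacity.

18

Augment Well→A→Ref: bottleneck 3, flow now 3.
Augment Well→B→Ref: bottleneck 3, flow now 6.
Augment Well→D→Ref: bottleneck 4, flow now 10.
Augment Well→A→E→Ref: bottleneck 8, flow now 18.
No augmenting path remains; maximum flow = 18.
By max-flow min-cut, the minimum cut capacity equals the max flow.
In the residual graph, reachable from Well: {Well}.
Min-cut edges: Well→A (11), Well→B (3), Well→D (4); capacity 11 + 3 + 4 = 18.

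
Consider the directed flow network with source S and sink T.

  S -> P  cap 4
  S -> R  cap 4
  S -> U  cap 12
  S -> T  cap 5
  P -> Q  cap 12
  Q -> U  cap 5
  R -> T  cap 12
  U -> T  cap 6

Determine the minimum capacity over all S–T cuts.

Augment S→T: bottleneck 5, flow now 5.
Augment S→R→T: bottleneck 4, flow now 9.
Augment S→U→T: bottleneck 6, flow now 15.
No augmenting path remains; maximum flow = 15.
By max-flow min-cut, the minimum cut capacity equals the max flow.
In the residual graph, reachable from S: {S, P, Q, U}.
Min-cut edges: S→R (4), S→T (5), U→T (6); capacity 4 + 5 + 6 = 15.

15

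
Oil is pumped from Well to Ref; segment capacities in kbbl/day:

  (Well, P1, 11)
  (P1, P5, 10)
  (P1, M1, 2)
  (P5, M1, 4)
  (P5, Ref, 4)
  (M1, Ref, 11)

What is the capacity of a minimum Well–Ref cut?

10

Augment Well→P1→P5→Ref: bottleneck 4, flow now 4.
Augment Well→P1→M1→Ref: bottleneck 2, flow now 6.
Augment Well→P1→P5→M1→Ref: bottleneck 4, flow now 10.
No augmenting path remains; maximum flow = 10.
By max-flow min-cut, the minimum cut capacity equals the max flow.
In the residual graph, reachable from Well: {Well, P1, P5}.
Min-cut edges: P1→M1 (2), P5→M1 (4), P5→Ref (4); capacity 2 + 4 + 4 = 10.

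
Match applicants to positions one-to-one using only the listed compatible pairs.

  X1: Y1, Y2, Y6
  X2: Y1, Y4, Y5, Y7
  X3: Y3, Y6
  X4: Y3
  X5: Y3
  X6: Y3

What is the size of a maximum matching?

Unit-capacity flow: source→left, listed edges, right→sink; max matching = max flow.
Augmenting path X1→Y1 (+1); matched 1.
Augmenting path X2→Y4 (+1); matched 2.
Augmenting path X3→Y3 (+1); matched 3.
Augmenting path X4→Y3→X3→Y6 (+1); matched 4.
No augmenting path remains; maximum matching = 4.
König certificate: {X1, X2, X3, Y3} is a vertex cover of size 4 (every listed pair touches it), so no matching can be larger.

4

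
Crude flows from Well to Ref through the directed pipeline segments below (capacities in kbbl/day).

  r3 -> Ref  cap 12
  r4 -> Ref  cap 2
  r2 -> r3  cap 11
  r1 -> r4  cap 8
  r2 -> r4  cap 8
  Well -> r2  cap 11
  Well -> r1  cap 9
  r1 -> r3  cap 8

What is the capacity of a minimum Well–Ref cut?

14

Augment Well→r1→r3→Ref: bottleneck 8, flow now 8.
Augment Well→r1→r4→Ref: bottleneck 1, flow now 9.
Augment Well→r2→r3→Ref: bottleneck 4, flow now 13.
Augment Well→r2→r4→Ref: bottleneck 1, flow now 14.
No augmenting path remains; maximum flow = 14.
By max-flow min-cut, the minimum cut capacity equals the max flow.
In the residual graph, reachable from Well: {Well, r1, r2, r3, r4}.
Min-cut edges: r3→Ref (12), r4→Ref (2); capacity 12 + 2 = 14.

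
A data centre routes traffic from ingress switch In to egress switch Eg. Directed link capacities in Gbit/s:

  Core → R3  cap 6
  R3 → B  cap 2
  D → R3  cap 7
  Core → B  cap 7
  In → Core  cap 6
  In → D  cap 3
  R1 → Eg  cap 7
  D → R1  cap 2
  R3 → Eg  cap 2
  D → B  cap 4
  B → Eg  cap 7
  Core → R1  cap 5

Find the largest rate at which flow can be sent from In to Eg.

9

Augment In→Core→R1→Eg: bottleneck 5, flow now 5.
Augment In→Core→R3→Eg: bottleneck 1, flow now 6.
Augment In→D→R1→Eg: bottleneck 2, flow now 8.
Augment In→D→R3→Eg: bottleneck 1, flow now 9.
No augmenting path remains; maximum flow = 9.
In the residual graph, reachable from In: {In}.
Min-cut edges: In→Core (6), In→D (3); capacity 6 + 3 = 9.
This cut is saturated, so no flow can exceed 9.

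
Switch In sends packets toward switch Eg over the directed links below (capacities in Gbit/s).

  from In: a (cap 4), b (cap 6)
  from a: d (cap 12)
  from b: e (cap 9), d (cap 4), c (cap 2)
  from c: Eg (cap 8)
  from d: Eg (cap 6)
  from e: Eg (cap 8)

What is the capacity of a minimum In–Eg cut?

Augment In→a→d→Eg: bottleneck 4, flow now 4.
Augment In→b→c→Eg: bottleneck 2, flow now 6.
Augment In→b→d→Eg: bottleneck 2, flow now 8.
Augment In→b→e→Eg: bottleneck 2, flow now 10.
No augmenting path remains; maximum flow = 10.
By max-flow min-cut, the minimum cut capacity equals the max flow.
In the residual graph, reachable from In: {In}.
Min-cut edges: In→a (4), In→b (6); capacity 4 + 6 = 10.

10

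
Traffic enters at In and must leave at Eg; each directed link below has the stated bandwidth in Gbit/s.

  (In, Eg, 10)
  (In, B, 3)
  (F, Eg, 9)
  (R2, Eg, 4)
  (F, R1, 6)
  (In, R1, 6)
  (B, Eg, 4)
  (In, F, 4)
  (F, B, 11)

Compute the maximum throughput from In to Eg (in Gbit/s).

Augment In→Eg: bottleneck 10, flow now 10.
Augment In→F→Eg: bottleneck 4, flow now 14.
Augment In→B→Eg: bottleneck 3, flow now 17.
No augmenting path remains; maximum flow = 17.
In the residual graph, reachable from In: {In, R1}.
Min-cut edges: In→F (4), In→B (3), In→Eg (10); capacity 4 + 3 + 10 = 17.
This cut is saturated, so no flow can exceed 17.

17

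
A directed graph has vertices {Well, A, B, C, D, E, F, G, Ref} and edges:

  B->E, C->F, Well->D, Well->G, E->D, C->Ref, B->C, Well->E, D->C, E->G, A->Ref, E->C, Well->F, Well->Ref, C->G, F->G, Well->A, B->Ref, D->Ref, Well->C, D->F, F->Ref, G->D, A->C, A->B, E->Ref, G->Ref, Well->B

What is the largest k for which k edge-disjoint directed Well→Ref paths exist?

Assign every edge capacity 1; by Menger, the answer equals the max flow.
Path Well→Ref (+1); total 1.
Path Well→A→Ref (+1); total 2.
Path Well→B→Ref (+1); total 3.
Path Well→C→Ref (+1); total 4.
Path Well→D→Ref (+1); total 5.
Path Well→E→Ref (+1); total 6.
Path Well→F→Ref (+1); total 7.
Path Well→G→Ref (+1); total 8.
No residual Well→Ref path; max flow = 8.
Certifying cut of size 8: {Well→A, Well→B, Well→C, Well→D, Well→E, Well→F, Well→G, Well→Ref}.

8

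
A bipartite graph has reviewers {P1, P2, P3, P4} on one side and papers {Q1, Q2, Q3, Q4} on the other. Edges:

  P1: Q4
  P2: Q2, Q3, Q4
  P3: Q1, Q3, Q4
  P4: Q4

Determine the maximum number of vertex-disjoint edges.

Unit-capacity flow: source→left, listed edges, right→sink; max matching = max flow.
Augmenting path P1→Q4 (+1); matched 1.
Augmenting path P2→Q2 (+1); matched 2.
Augmenting path P3→Q1 (+1); matched 3.
No augmenting path remains; maximum matching = 3.
König certificate: {P2, P3, Q4} is a vertex cover of size 3 (every listed pair touches it), so no matching can be larger.

3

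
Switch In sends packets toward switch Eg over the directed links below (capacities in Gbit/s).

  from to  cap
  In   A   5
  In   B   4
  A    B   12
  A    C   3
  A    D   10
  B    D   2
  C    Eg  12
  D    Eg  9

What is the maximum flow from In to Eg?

Augment In→A→C→Eg: bottleneck 3, flow now 3.
Augment In→A→D→Eg: bottleneck 2, flow now 5.
Augment In→B→D→Eg: bottleneck 2, flow now 7.
No augmenting path remains; maximum flow = 7.
In the residual graph, reachable from In: {In, B}.
Min-cut edges: In→A (5), B→D (2); capacity 5 + 2 = 7.
This cut is saturated, so no flow can exceed 7.

7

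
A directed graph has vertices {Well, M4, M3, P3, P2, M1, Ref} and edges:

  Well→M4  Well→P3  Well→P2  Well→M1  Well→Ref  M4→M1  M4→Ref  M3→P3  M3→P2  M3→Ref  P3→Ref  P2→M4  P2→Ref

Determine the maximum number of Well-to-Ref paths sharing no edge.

4

Assign every edge capacity 1; by Menger, the answer equals the max flow.
Path Well→Ref (+1); total 1.
Path Well→M4→Ref (+1); total 2.
Path Well→P3→Ref (+1); total 3.
Path Well→P2→Ref (+1); total 4.
No residual Well→Ref path; max flow = 4.
Certifying cut of size 4: {Well→M4, Well→P2, Well→P3, Well→Ref}.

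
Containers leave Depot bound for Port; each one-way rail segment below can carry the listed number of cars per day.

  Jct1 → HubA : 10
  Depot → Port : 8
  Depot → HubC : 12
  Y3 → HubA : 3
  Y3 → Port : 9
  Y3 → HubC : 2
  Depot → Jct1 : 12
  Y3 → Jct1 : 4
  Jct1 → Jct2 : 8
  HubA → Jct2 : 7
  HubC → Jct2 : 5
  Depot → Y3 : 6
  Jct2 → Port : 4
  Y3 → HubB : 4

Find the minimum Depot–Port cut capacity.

Augment Depot→Port: bottleneck 8, flow now 8.
Augment Depot→Y3→Port: bottleneck 6, flow now 14.
Augment Depot→HubC→Jct2→Port: bottleneck 4, flow now 18.
No augmenting path remains; maximum flow = 18.
By max-flow min-cut, the minimum cut capacity equals the max flow.
In the residual graph, reachable from Depot: {Depot, HubC, Jct1, HubA, Jct2}.
Min-cut edges: Depot→Y3 (6), Depot→Port (8), Jct2→Port (4); capacity 6 + 8 + 4 = 18.

18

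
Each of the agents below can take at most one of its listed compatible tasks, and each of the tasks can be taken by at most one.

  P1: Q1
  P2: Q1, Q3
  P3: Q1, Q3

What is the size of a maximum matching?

2

Unit-capacity flow: source→left, listed edges, right→sink; max matching = max flow.
Augmenting path P1→Q1 (+1); matched 1.
Augmenting path P2→Q3 (+1); matched 2.
No augmenting path remains; maximum matching = 2.
König certificate: {Q1, Q3} is a vertex cover of size 2 (every listed pair touches it), so no matching can be larger.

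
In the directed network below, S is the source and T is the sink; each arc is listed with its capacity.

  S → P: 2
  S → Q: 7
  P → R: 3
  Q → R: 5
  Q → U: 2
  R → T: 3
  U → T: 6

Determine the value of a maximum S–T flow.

Augment S→P→R→T: bottleneck 2, flow now 2.
Augment S→Q→R→T: bottleneck 1, flow now 3.
Augment S→Q→U→T: bottleneck 2, flow now 5.
No augmenting path remains; maximum flow = 5.
In the residual graph, reachable from S: {S, P, Q, R}.
Min-cut edges: Q→U (2), R→T (3); capacity 2 + 3 = 5.
This cut is saturated, so no flow can exceed 5.

5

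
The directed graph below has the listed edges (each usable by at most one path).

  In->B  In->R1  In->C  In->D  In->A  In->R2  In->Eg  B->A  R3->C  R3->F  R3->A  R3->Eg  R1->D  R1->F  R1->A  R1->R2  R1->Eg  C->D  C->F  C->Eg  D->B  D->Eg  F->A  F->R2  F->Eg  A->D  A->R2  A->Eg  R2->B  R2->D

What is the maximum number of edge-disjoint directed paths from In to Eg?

Assign every edge capacity 1; by Menger, the answer equals the max flow.
Path In→Eg (+1); total 1.
Path In→R1→Eg (+1); total 2.
Path In→C→Eg (+1); total 3.
Path In→D→Eg (+1); total 4.
Path In→A→Eg (+1); total 5.
No residual In→Eg path; max flow = 5.
Certifying cut of size 5: {A→Eg, D→Eg, In→C, In→Eg, In→R1}.

5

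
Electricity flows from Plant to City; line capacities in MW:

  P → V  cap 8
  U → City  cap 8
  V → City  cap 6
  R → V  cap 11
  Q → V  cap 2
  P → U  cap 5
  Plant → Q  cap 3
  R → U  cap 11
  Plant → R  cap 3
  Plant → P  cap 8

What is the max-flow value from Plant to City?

Augment Plant→P→U→City: bottleneck 5, flow now 5.
Augment Plant→P→V→City: bottleneck 3, flow now 8.
Augment Plant→Q→V→City: bottleneck 2, flow now 10.
Augment Plant→R→U→City: bottleneck 3, flow now 13.
No augmenting path remains; maximum flow = 13.
In the residual graph, reachable from Plant: {Plant, Q}.
Min-cut edges: Plant→P (8), Plant→R (3), Q→V (2); capacity 8 + 3 + 2 = 13.
This cut is saturated, so no flow can exceed 13.

13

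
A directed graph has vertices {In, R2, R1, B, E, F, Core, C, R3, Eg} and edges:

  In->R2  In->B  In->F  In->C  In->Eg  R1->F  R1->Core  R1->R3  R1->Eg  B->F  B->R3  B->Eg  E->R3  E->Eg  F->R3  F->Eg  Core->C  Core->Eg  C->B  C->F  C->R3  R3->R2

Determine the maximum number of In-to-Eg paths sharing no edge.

Assign every edge capacity 1; by Menger, the answer equals the max flow.
Path In→Eg (+1); total 1.
Path In→B→Eg (+1); total 2.
Path In→F→Eg (+1); total 3.
No residual In→Eg path; max flow = 3.
Certifying cut of size 3: {B→Eg, F→Eg, In→Eg}.

3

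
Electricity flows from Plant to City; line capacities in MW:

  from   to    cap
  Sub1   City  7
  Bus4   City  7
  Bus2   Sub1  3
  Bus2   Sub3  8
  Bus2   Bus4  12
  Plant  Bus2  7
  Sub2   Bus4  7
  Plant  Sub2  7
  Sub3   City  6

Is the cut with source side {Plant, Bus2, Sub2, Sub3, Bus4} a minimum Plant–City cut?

No — its capacity is 16, but the minimum cut has capacity 14.

Given cut capacity: 3 + 6 + 7 = 16.
Augment Plant→Bus2→Sub3→City: bottleneck 6, flow now 6.
Augment Plant→Bus2→Sub1→City: bottleneck 1, flow now 7.
Augment Plant→Sub2→Bus4→City: bottleneck 7, flow now 14.
No augmenting path remains; maximum flow = 14.
In the residual graph, reachable from Plant: {Plant}.
Min-cut edges: Plant→Bus2 (7), Plant→Sub2 (7); capacity 7 + 7 = 14.
Cut capacity 16 exceeds the max flow 14, so it is not minimum.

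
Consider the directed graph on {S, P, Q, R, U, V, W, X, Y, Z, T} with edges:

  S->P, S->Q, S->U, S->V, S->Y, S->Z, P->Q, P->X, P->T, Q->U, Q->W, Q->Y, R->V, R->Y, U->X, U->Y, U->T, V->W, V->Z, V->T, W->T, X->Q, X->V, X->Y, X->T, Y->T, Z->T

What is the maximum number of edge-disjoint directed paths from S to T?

Assign every edge capacity 1; by Menger, the answer equals the max flow.
Path S→P→T (+1); total 1.
Path S→U→T (+1); total 2.
Path S→V→T (+1); total 3.
Path S→Y→T (+1); total 4.
Path S→Z→T (+1); total 5.
Path S→Q→W→T (+1); total 6.
No residual S→T path; max flow = 6.
Certifying cut of size 6: {S→P, S→Q, S→U, S→V, S→Y, S→Z}.

6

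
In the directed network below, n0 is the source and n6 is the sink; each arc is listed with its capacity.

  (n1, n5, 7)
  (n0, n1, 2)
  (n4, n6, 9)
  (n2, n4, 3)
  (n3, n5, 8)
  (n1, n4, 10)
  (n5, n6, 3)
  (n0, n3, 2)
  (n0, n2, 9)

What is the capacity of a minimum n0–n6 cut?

Augment n0→n1→n4→n6: bottleneck 2, flow now 2.
Augment n0→n2→n4→n6: bottleneck 3, flow now 5.
Augment n0→n3→n5→n6: bottleneck 2, flow now 7.
No augmenting path remains; maximum flow = 7.
By max-flow min-cut, the minimum cut capacity equals the max flow.
In the residual graph, reachable from n0: {n0, n2}.
Min-cut edges: n0→n1 (2), n0→n3 (2), n2→n4 (3); capacity 2 + 2 + 3 = 7.

7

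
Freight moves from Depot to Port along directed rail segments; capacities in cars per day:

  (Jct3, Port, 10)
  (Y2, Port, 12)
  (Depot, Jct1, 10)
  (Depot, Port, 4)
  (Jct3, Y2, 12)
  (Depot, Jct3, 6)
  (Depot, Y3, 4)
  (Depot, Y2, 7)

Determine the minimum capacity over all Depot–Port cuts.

17

Augment Depot→Port: bottleneck 4, flow now 4.
Augment Depot→Jct3→Port: bottleneck 6, flow now 10.
Augment Depot→Y2→Port: bottleneck 7, flow now 17.
No augmenting path remains; maximum flow = 17.
By max-flow min-cut, the minimum cut capacity equals the max flow.
In the residual graph, reachable from Depot: {Depot, Jct1, Y3}.
Min-cut edges: Depot→Jct3 (6), Depot→Y2 (7), Depot→Port (4); capacity 6 + 7 + 4 = 17.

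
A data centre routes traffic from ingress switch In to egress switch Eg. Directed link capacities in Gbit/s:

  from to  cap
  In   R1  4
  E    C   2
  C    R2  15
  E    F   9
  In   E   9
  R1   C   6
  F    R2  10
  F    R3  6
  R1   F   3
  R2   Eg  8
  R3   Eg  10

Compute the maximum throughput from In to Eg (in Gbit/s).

13

Augment In→E→C→R2→Eg: bottleneck 2, flow now 2.
Augment In→E→F→R2→Eg: bottleneck 6, flow now 8.
Augment In→E→F→R3→Eg: bottleneck 1, flow now 9.
Augment In→R1→F→R3→Eg: bottleneck 3, flow now 12.
Augment In→R1→C→E→F→R3→Eg: bottleneck 1, flow now 13. (uses reverse residual edge)
No augmenting path remains; maximum flow = 13.
In the residual graph, reachable from In: {In}.
Min-cut edges: In→E (9), In→R1 (4); capacity 9 + 4 = 13.
This cut is saturated, so no flow can exceed 13.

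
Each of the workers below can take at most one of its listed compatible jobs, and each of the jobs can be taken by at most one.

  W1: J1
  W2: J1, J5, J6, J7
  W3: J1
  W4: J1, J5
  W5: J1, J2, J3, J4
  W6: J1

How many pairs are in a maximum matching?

Unit-capacity flow: source→left, listed edges, right→sink; max matching = max flow.
Augmenting path W1→J1 (+1); matched 1.
Augmenting path W2→J5 (+1); matched 2.
Augmenting path W5→J2 (+1); matched 3.
Augmenting path W4→J5→W2→J6 (+1); matched 4.
No augmenting path remains; maximum matching = 4.
König certificate: {W2, W4, W5, J1} is a vertex cover of size 4 (every listed pair touches it), so no matching can be larger.

4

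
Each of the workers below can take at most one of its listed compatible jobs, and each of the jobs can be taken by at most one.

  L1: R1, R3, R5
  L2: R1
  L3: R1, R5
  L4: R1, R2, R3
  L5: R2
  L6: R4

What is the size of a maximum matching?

Unit-capacity flow: source→left, listed edges, right→sink; max matching = max flow.
Augmenting path L1→R1 (+1); matched 1.
Augmenting path L3→R5 (+1); matched 2.
Augmenting path L4→R2 (+1); matched 3.
Augmenting path L6→R4 (+1); matched 4.
Augmenting path L2→R1→L1→R3 (+1); matched 5.
No augmenting path remains; maximum matching = 5.
König certificate: {L6, R1, R2, R3, R5} is a vertex cover of size 5 (every listed pair touches it), so no matching can be larger.

5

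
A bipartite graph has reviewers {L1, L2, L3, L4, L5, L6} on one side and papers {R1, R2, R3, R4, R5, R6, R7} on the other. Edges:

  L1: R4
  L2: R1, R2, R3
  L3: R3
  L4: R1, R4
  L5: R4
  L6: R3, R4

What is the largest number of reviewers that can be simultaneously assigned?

Unit-capacity flow: source→left, listed edges, right→sink; max matching = max flow.
Augmenting path L1→R4 (+1); matched 1.
Augmenting path L2→R1 (+1); matched 2.
Augmenting path L3→R3 (+1); matched 3.
Augmenting path L4→R1→L2→R2 (+1); matched 4.
No augmenting path remains; maximum matching = 4.
König certificate: {L2, L4, R3, R4} is a vertex cover of size 4 (every listed pair touches it), so no matching can be larger.

4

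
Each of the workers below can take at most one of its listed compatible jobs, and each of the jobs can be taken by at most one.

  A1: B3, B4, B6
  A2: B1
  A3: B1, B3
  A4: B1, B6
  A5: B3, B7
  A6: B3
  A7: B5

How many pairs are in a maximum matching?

6

Unit-capacity flow: source→left, listed edges, right→sink; max matching = max flow.
Augmenting path A1→B3 (+1); matched 1.
Augmenting path A2→B1 (+1); matched 2.
Augmenting path A4→B6 (+1); matched 3.
Augmenting path A5→B7 (+1); matched 4.
Augmenting path A7→B5 (+1); matched 5.
Augmenting path A3→B3→A1→B4 (+1); matched 6.
No augmenting path remains; maximum matching = 6.
König certificate: {A1, A4, A5, A7, B1, B3} is a vertex cover of size 6 (every listed pair touches it), so no matching can be larger.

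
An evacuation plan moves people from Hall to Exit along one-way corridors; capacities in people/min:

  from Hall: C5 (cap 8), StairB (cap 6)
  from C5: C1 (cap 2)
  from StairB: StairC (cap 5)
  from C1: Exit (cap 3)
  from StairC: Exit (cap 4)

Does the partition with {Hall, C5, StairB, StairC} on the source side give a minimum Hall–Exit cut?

Yes — it is a minimum cut (capacity 6).

Given cut capacity: 2 + 4 = 6.
Augment Hall→C5→C1→Exit: bottleneck 2, flow now 2.
Augment Hall→StairB→StairC→Exit: bottleneck 4, flow now 6.
No augmenting path remains; maximum flow = 6.
Cut capacity 6 equals the max flow, so it is a minimum cut.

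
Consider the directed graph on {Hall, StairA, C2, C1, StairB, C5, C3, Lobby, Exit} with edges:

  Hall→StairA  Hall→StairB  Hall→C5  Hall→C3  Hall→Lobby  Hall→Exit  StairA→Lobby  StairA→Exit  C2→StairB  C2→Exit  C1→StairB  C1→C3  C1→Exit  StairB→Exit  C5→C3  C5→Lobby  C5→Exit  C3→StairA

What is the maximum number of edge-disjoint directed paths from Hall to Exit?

4

Assign every edge capacity 1; by Menger, the answer equals the max flow.
Path Hall→Exit (+1); total 1.
Path Hall→StairA→Exit (+1); total 2.
Path Hall→StairB→Exit (+1); total 3.
Path Hall→C5→Exit (+1); total 4.
No residual Hall→Exit path; max flow = 4.
Certifying cut of size 4: {Hall→C5, Hall→Exit, Hall→StairB, StairA→Exit}.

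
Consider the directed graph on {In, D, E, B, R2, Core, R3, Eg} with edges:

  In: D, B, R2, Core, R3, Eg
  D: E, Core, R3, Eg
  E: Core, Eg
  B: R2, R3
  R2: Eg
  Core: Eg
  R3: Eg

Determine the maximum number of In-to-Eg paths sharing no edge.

5

Assign every edge capacity 1; by Menger, the answer equals the max flow.
Path In→Eg (+1); total 1.
Path In→D→Eg (+1); total 2.
Path In→R2→Eg (+1); total 3.
Path In→Core→Eg (+1); total 4.
Path In→R3→Eg (+1); total 5.
No residual In→Eg path; max flow = 5.
Certifying cut of size 5: {In→Core, In→D, In→Eg, R2→Eg, R3→Eg}.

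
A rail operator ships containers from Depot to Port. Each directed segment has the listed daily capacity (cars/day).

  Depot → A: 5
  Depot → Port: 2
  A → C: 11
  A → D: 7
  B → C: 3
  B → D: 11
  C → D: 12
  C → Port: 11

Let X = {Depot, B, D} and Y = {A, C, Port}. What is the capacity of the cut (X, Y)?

10

Edges leaving {Depot, B, D}: Depot→A (5), Depot→Port (2), B→C (3).
Cut capacity = 5 + 2 + 3 = 10.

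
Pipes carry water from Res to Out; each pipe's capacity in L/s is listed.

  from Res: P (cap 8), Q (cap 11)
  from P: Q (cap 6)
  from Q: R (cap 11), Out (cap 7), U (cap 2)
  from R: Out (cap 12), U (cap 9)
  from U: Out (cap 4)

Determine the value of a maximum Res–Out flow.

Augment Res→Q→Out: bottleneck 7, flow now 7.
Augment Res→Q→R→Out: bottleneck 4, flow now 11.
Augment Res→P→Q→R→Out: bottleneck 6, flow now 17.
No augmenting path remains; maximum flow = 17.
In the residual graph, reachable from Res: {Res, P}.
Min-cut edges: Res→Q (11), P→Q (6); capacity 11 + 6 = 17.
This cut is saturated, so no flow can exceed 17.

17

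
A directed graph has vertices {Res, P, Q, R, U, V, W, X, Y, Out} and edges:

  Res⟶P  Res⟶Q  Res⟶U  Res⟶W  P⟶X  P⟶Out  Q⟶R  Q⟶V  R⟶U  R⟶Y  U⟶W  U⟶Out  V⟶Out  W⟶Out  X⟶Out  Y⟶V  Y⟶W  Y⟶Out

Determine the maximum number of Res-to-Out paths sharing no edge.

Assign every edge capacity 1; by Menger, the answer equals the max flow.
Path Res→P→Out (+1); total 1.
Path Res→U→Out (+1); total 2.
Path Res→W→Out (+1); total 3.
Path Res→Q→V→Out (+1); total 4.
No residual Res→Out path; max flow = 4.
Certifying cut of size 4: {Res→P, Res→Q, Res→U, Res→W}.

4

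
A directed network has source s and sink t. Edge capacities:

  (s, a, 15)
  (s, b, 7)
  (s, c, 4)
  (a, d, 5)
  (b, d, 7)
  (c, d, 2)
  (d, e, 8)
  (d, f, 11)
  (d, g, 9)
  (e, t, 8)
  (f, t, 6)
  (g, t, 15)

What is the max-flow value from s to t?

14

Augment s→a→d→e→t: bottleneck 5, flow now 5.
Augment s→b→d→e→t: bottleneck 3, flow now 8.
Augment s→b→d→f→t: bottleneck 4, flow now 12.
Augment s→c→d→f→t: bottleneck 2, flow now 14.
No augmenting path remains; maximum flow = 14.
In the residual graph, reachable from s: {s, a, c}.
Min-cut edges: s→b (7), a→d (5), c→d (2); capacity 7 + 5 + 2 = 14.
This cut is saturated, so no flow can exceed 14.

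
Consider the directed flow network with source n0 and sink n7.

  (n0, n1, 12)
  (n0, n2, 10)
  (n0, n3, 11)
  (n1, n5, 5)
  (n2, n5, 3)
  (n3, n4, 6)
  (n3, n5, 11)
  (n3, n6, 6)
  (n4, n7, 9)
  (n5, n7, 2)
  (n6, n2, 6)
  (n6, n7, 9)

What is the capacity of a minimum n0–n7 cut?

Augment n0→n1→n5→n7: bottleneck 2, flow now 2.
Augment n0→n3→n4→n7: bottleneck 6, flow now 8.
Augment n0→n3→n6→n7: bottleneck 5, flow now 13.
No augmenting path remains; maximum flow = 13.
By max-flow min-cut, the minimum cut capacity equals the max flow.
In the residual graph, reachable from n0: {n0, n1, n2, n5}.
Min-cut edges: n0→n3 (11), n5→n7 (2); capacity 11 + 2 = 13.

13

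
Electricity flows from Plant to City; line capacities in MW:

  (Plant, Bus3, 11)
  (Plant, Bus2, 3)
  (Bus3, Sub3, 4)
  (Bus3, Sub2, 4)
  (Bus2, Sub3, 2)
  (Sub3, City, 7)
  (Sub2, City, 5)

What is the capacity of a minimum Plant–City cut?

Augment Plant→Bus3→Sub3→City: bottleneck 4, flow now 4.
Augment Plant→Bus3→Sub2→City: bottleneck 4, flow now 8.
Augment Plant→Bus2→Sub3→City: bottleneck 2, flow now 10.
No augmenting path remains; maximum flow = 10.
By max-flow min-cut, the minimum cut capacity equals the max flow.
In the residual graph, reachable from Plant: {Plant, Bus3, Bus2}.
Min-cut edges: Bus3→Sub3 (4), Bus3→Sub2 (4), Bus2→Sub3 (2); capacity 4 + 4 + 2 = 10.

10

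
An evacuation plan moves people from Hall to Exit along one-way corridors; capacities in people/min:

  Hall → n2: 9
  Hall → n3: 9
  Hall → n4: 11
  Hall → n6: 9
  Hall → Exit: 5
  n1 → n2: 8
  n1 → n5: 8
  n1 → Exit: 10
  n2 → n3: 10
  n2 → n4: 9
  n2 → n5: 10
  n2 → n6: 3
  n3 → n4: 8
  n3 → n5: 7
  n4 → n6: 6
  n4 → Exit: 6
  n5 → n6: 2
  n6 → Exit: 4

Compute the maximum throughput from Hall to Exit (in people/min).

Augment Hall→Exit: bottleneck 5, flow now 5.
Augment Hall→n4→Exit: bottleneck 6, flow now 11.
Augment Hall→n6→Exit: bottleneck 4, flow now 15.
No augmenting path remains; maximum flow = 15.
In the residual graph, reachable from Hall: {Hall, n2, n3, n4, n5, n6}.
Min-cut edges: Hall→Exit (5), n4→Exit (6), n6→Exit (4); capacity 5 + 6 + 4 = 15.
This cut is saturated, so no flow can exceed 15.

15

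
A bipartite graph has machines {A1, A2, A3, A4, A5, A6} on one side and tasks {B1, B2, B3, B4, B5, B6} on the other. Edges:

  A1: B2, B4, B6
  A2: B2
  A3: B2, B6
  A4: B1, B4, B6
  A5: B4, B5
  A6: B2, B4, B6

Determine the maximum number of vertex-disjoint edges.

5

Unit-capacity flow: source→left, listed edges, right→sink; max matching = max flow.
Augmenting path A1→B2 (+1); matched 1.
Augmenting path A3→B6 (+1); matched 2.
Augmenting path A4→B1 (+1); matched 3.
Augmenting path A5→B4 (+1); matched 4.
Augmenting path A6→B4→A5→B5 (+1); matched 5.
No augmenting path remains; maximum matching = 5.
König certificate: {A4, A5, B2, B4, B6} is a vertex cover of size 5 (every listed pair touches it), so no matching can be larger.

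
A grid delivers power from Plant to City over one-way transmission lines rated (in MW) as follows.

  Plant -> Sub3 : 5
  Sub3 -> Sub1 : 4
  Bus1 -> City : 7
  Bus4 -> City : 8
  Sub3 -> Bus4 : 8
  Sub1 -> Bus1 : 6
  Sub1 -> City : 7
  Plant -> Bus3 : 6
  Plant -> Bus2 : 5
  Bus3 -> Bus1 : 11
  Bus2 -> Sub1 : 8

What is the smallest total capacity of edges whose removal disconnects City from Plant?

16

Augment Plant→Bus3→Bus1→City: bottleneck 6, flow now 6.
Augment Plant→Sub3→Sub1→City: bottleneck 4, flow now 10.
Augment Plant→Sub3→Bus4→City: bottleneck 1, flow now 11.
Augment Plant→Bus2→Sub1→City: bottleneck 3, flow now 14.
Augment Plant→Bus2→Sub1→Bus1→City: bottleneck 1, flow now 15.
Augment Plant→Bus2→Sub1→Sub3→Bus4→City: bottleneck 1, flow now 16. (uses reverse residual edge)
No augmenting path remains; maximum flow = 16.
By max-flow min-cut, the minimum cut capacity equals the max flow.
In the residual graph, reachable from Plant: {Plant}.
Min-cut edges: Plant→Bus3 (6), Plant→Sub3 (5), Plant→Bus2 (5); capacity 6 + 5 + 5 = 16.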